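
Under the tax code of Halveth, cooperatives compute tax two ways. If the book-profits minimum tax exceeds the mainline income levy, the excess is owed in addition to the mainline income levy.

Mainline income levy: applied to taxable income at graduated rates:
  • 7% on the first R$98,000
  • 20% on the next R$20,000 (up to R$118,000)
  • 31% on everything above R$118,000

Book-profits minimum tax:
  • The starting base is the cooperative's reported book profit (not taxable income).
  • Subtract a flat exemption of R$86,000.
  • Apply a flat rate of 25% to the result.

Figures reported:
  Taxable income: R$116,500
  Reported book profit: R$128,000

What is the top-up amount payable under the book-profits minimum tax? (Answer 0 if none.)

Mainline income levy:
  R$98,000 × 7% = R$6,860
  R$18,500 × 20% = R$3,700
  → R$10,560

Book-profits minimum tax:
  Base (reported book profit): R$128,000
  Less exemption R$86,000 → base R$42,000
  R$42,000 × 25% = R$10,500

R$10,500 ≤ R$10,560, so no add-on is due.

R$0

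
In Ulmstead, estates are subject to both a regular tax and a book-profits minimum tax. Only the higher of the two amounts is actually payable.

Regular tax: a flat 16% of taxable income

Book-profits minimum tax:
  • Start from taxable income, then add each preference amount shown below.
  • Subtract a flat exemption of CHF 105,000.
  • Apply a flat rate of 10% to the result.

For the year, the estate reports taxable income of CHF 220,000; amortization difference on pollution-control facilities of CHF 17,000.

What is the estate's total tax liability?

Book-profits minimum tax:
  Adjusted income: CHF 220,000 + CHF 17,000 = CHF 237,000
  Less exemption CHF 105,000 → base CHF 132,000
  CHF 132,000 × 10% = CHF 13,200

Regular tax:
  CHF 220,000 × 16% = CHF 35,200

CHF 35,200 > CHF 13,200, so the regular tax governs.

CHF 35,200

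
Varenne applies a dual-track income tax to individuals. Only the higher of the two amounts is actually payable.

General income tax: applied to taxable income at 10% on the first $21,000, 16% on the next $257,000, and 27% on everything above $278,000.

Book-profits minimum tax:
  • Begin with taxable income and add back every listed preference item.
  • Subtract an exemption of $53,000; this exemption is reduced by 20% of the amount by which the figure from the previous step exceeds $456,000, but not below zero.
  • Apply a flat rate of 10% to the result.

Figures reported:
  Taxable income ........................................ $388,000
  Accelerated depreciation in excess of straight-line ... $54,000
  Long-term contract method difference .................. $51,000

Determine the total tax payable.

$72,920

Book-profits minimum tax:
  Adjusted income: $388,000 + $54,000 + $51,000 = $493,000
  Exemption: $53,000 − 20% × ($493,000 − $456,000) = $53,000 − $7,400 = $45,600
  Base: $493,000 − $45,600 = $447,400
  $447,400 × 10% = $44,740

General income tax:
  $21,000 × 10% = $2,100
  $257,000 × 16% = $41,120
  $110,000 × 27% = $29,700
  → $72,920

$72,920 > $44,740, so the general income tax governs.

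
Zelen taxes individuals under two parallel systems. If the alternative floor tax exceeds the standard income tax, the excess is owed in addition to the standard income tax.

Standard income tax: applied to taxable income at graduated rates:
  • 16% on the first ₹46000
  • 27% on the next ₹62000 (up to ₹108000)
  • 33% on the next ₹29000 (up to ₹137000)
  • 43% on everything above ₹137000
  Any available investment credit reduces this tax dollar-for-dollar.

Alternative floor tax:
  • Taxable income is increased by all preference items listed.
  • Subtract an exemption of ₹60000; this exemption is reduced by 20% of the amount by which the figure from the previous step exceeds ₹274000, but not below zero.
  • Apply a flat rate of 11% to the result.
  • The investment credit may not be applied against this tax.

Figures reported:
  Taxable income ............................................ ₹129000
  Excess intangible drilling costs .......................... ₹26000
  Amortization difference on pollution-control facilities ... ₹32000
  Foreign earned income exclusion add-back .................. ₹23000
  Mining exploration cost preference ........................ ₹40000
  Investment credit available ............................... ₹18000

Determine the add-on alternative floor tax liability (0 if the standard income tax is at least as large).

Alternative floor tax:
  Adjusted income: ₹129000 + ₹26000 + ₹32000 + ₹23000 + ₹40000 = ₹250000
  Exemption: ₹250000 ≤ ₹274000, so full ₹60000 applies
  Base: ₹250000 − ₹60000 = ₹190000
  ₹190000 × 11% = ₹20900

Standard income tax:
  ₹46000 × 16% = ₹7360
  ₹62000 × 27% = ₹16740
  ₹21000 × 33% = ₹6930
  → ₹31030
  Less investment credit ₹18000 → ₹13030

Excess of alternative floor tax over standard income tax: ₹20900 − ₹13030 = ₹7870.

₹7870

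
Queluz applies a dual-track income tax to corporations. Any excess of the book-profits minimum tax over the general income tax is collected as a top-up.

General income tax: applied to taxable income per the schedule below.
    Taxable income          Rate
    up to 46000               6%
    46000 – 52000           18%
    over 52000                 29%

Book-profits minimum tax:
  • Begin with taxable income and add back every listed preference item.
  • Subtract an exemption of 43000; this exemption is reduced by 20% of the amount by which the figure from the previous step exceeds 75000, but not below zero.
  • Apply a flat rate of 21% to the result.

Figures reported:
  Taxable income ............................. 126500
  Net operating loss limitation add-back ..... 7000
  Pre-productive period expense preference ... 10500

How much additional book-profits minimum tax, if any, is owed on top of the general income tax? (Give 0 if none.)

0

General income tax:
  46000 × 6% = 2760
  6000 × 18% = 1080
  74500 × 29% = 21605
  → 25445

Book-profits minimum tax:
  Adjusted income: 126500 + 7000 + 10500 = 144000
  Exemption: 43000 − 20% × (144000 − 75000) = 43000 − 13800 = 29200
  Base: 144000 − 29200 = 114800
  114800 × 21% = 24108

24108 ≤ 25445, so no add-on is due.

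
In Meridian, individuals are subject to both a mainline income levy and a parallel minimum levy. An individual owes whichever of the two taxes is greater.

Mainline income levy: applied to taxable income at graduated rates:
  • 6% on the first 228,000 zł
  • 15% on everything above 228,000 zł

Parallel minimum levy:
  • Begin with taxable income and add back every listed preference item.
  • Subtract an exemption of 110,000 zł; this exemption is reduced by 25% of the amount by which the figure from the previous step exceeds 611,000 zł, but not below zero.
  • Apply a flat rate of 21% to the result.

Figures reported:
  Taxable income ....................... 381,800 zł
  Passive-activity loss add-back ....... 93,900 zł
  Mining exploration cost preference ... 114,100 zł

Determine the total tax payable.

Mainline income levy:
  228,000 zł × 6% = 13,680 zł
  153,800 zł × 15% = 23,070 zł
  → 36,750 zł

Parallel minimum levy:
  Adjusted income: 381,800 zł + 93,900 zł + 114,100 zł = 589,800 zł
  Exemption: 589,800 zł ≤ 611,000 zł, so full 110,000 zł applies
  Base: 589,800 zł − 110,000 zł = 479,800 zł
  479,800 zł × 21% = 100,758 zł

100,758 zł > 36,750 zł, so the parallel minimum levy is the binding amount.

100,758 zł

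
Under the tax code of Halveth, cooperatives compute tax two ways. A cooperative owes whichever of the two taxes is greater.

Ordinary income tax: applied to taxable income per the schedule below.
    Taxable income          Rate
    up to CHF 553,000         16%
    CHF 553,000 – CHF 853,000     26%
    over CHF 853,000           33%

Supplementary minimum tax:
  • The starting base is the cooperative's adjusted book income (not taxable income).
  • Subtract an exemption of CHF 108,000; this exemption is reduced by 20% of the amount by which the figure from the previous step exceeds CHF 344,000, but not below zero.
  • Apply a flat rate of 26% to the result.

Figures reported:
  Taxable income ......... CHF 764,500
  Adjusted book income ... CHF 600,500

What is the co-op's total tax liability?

Supplementary minimum tax:
  Base (adjusted book income): CHF 600,500
  Exemption: CHF 108,000 − 20% × (CHF 600,500 − CHF 344,000) = CHF 108,000 − CHF 51,300 = CHF 56,700
  Base: CHF 600,500 − CHF 56,700 = CHF 543,800
  CHF 543,800 × 26% = CHF 141,388

Ordinary income tax:
  CHF 553,000 × 16% = CHF 88,480
  CHF 211,500 × 26% = CHF 54,990
  → CHF 143,470

CHF 143,470 > CHF 141,388, so the ordinary income tax governs.

CHF 143,470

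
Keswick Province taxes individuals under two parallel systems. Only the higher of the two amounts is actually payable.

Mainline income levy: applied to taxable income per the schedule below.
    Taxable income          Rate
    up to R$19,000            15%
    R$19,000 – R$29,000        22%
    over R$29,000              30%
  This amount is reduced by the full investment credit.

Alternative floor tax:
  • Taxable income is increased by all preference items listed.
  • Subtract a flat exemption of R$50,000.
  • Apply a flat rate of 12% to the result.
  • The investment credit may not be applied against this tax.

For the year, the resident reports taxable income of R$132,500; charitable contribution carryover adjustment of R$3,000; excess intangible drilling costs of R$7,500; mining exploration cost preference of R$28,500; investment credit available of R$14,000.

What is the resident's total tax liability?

R$22,100

Alternative floor tax:
  Adjusted income: R$132,500 + R$3,000 + R$7,500 + R$28,500 = R$171,500
  Less exemption R$50,000 → base R$121,500
  R$121,500 × 12% = R$14,580

Mainline income levy:
  R$19,000 × 15% = R$2,850
  R$10,000 × 22% = R$2,200
  R$103,500 × 30% = R$31,050
  → R$36,100
  Less investment credit R$14,000 → R$22,100

R$22,100 > R$14,580, so the mainline income levy governs.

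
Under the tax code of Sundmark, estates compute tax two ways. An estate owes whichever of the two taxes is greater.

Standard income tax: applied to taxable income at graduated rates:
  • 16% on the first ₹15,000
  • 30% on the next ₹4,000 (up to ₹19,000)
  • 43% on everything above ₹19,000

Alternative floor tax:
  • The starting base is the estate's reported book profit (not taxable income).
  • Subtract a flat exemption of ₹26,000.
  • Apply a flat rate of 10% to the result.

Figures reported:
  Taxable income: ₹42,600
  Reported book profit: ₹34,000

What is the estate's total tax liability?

Standard income tax:
  ₹15,000 × 16% = ₹2,400
  ₹4,000 × 30% = ₹1,200
  ₹23,600 × 43% = ₹10,148
  → ₹13,748

Alternative floor tax:
  Base (reported book profit): ₹34,000
  Less exemption ₹26,000 → base ₹8,000
  ₹8,000 × 10% = ₹800

₹13,748 > ₹800, so the standard income tax governs.

₹13,748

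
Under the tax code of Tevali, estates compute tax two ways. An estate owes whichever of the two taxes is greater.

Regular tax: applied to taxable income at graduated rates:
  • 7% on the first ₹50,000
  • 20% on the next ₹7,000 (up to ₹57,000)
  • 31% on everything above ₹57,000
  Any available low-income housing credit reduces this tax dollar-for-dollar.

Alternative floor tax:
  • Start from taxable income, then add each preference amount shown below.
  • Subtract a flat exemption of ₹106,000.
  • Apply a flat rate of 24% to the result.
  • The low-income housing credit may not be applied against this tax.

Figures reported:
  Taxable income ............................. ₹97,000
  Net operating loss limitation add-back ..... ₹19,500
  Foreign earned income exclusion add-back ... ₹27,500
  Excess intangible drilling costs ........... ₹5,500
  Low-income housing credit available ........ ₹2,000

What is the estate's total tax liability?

Regular tax:
  ₹50,000 × 7% = ₹3,500
  ₹7,000 × 20% = ₹1,400
  ₹40,000 × 31% = ₹12,400
  → ₹17,300
  Less low-income housing credit ₹2,000 → ₹15,300

Alternative floor tax:
  Adjusted income: ₹97,000 + ₹19,500 + ₹27,500 + ₹5,500 = ₹149,500
  Less exemption ₹106,000 → base ₹43,500
  ₹43,500 × 24% = ₹10,440

₹15,300 > ₹10,440, so the regular tax governs.

₹15,300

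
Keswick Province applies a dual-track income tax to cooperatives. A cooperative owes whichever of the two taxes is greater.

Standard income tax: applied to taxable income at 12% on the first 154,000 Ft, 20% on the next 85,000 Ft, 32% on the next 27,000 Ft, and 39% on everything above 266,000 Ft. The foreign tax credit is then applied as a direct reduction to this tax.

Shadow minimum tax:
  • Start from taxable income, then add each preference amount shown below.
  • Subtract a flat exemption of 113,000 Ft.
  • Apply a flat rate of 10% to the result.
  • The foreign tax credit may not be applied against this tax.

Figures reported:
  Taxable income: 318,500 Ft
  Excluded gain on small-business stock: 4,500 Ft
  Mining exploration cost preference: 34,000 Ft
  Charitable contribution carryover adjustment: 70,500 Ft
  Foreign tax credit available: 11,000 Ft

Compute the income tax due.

Standard income tax:
  154,000 Ft × 12% = 18,480 Ft
  85,000 Ft × 20% = 17,000 Ft
  27,000 Ft × 32% = 8,640 Ft
  52,500 Ft × 39% = 20,475 Ft
  → 64,595 Ft
  Less foreign tax credit 11,000 Ft → 53,595 Ft

Shadow minimum tax:
  Adjusted income: 318,500 Ft + 4,500 Ft + 34,000 Ft + 70,500 Ft = 427,500 Ft
  Less exemption 113,000 Ft → base 314,500 Ft
  314,500 Ft × 10% = 31,450 Ft

53,595 Ft > 31,450 Ft, so the standard income tax governs.

53,595 Ft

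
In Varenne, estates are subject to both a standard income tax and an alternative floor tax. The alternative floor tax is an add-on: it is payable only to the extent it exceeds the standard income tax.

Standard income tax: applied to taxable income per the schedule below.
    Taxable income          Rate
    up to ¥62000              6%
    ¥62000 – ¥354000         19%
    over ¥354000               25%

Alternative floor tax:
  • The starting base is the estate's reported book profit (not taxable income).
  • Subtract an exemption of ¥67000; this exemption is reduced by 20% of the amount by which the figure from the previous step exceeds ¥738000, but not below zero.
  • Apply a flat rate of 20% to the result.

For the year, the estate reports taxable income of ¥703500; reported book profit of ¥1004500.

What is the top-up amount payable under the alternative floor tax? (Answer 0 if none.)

¥51585

Standard income tax:
  ¥62000 × 6% = ¥3720
  ¥292000 × 19% = ¥55480
  ¥349500 × 25% = ¥87375
  → ¥146575

Alternative floor tax:
  Base (reported book profit): ¥1004500
  Exemption: ¥67000 − 20% × (¥1004500 − ¥738000) = ¥67000 − ¥53300 = ¥13700
  Base: ¥1004500 − ¥13700 = ¥990800
  ¥990800 × 20% = ¥198160

Excess of alternative floor tax over standard income tax: ¥198160 − ¥146575 = ¥51585.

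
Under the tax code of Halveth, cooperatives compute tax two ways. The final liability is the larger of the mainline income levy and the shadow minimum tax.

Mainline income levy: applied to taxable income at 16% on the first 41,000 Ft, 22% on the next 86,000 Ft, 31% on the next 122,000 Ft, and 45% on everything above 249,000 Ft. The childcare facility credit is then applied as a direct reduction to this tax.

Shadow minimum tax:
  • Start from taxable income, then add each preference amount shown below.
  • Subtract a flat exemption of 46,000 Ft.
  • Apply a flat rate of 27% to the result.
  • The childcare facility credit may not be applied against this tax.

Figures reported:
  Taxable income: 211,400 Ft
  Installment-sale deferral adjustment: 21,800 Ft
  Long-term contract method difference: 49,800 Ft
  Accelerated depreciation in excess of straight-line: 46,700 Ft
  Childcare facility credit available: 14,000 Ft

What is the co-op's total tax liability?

Mainline income levy:
  41,000 Ft × 16% = 6,560 Ft
  86,000 Ft × 22% = 18,920 Ft
  84,400 Ft × 31% = 26,164 Ft
  → 51,644 Ft
  Less childcare facility credit 14,000 Ft → 37,644 Ft

Shadow minimum tax:
  Adjusted income: 211,400 Ft + 21,800 Ft + 49,800 Ft + 46,700 Ft = 329,700 Ft
  Less exemption 46,000 Ft → base 283,700 Ft
  283,700 Ft × 27% = 76,599 Ft

76,599 Ft > 37,644 Ft, so the shadow minimum tax is the binding amount.

76,599 Ft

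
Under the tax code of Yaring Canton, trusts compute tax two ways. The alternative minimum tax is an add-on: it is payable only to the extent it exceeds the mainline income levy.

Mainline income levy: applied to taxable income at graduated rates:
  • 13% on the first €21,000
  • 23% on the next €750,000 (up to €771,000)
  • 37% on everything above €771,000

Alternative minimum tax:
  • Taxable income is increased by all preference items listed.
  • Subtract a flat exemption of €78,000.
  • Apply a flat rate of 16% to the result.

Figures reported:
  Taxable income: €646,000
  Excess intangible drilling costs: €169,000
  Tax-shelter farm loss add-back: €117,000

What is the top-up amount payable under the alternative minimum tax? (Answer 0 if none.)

Mainline income levy:
  €21,000 × 13% = €2,730
  €625,000 × 23% = €143,750
  → €146,480

Alternative minimum tax:
  Adjusted income: €646,000 + €169,000 + €117,000 = €932,000
  Less exemption €78,000 → base €854,000
  €854,000 × 16% = €136,640

€136,640 ≤ €146,480, so no add-on is due.

€0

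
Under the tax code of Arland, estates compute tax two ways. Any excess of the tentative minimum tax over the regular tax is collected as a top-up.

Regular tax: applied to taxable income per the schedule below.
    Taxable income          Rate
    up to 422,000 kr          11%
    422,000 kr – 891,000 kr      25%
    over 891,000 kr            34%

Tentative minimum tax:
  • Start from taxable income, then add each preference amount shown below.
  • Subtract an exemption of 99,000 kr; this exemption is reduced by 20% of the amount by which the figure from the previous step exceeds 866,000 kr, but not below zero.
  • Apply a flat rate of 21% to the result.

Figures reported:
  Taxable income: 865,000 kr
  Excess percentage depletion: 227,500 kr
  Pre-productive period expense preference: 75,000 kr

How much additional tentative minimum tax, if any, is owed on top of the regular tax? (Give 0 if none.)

Regular tax:
  422,000 kr × 11% = 46,420 kr
  443,000 kr × 25% = 110,750 kr
  → 157,170 kr

Tentative minimum tax:
  Adjusted income: 865,000 kr + 227,500 kr + 75,000 kr = 1,167,500 kr
  Exemption: 99,000 kr − 20% × (1,167,500 kr − 866,000 kr) = 99,000 kr − 60,300 kr = 38,700 kr
  Base: 1,167,500 kr − 38,700 kr = 1,128,800 kr
  1,128,800 kr × 21% = 237,048 kr

Excess of tentative minimum tax over regular tax: 237,048 kr − 157,170 kr = 79,878 kr.

79,878 kr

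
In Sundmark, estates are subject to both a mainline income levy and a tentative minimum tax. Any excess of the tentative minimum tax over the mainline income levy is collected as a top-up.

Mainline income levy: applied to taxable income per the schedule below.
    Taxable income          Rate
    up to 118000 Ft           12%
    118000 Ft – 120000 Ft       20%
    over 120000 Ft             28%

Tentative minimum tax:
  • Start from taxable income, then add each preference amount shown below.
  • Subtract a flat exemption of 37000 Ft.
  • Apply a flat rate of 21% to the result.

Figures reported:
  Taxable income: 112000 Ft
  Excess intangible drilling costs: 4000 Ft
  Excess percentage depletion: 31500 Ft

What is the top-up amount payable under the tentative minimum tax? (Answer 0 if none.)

9765 Ft

Mainline income levy:
  112000 Ft × 12% = 13440 Ft

Tentative minimum tax:
  Adjusted income: 112000 Ft + 4000 Ft + 31500 Ft = 147500 Ft
  Less exemption 37000 Ft → base 110500 Ft
  110500 Ft × 21% = 23205 Ft

Excess of tentative minimum tax over mainline income levy: 23205 Ft − 13440 Ft = 9765 Ft.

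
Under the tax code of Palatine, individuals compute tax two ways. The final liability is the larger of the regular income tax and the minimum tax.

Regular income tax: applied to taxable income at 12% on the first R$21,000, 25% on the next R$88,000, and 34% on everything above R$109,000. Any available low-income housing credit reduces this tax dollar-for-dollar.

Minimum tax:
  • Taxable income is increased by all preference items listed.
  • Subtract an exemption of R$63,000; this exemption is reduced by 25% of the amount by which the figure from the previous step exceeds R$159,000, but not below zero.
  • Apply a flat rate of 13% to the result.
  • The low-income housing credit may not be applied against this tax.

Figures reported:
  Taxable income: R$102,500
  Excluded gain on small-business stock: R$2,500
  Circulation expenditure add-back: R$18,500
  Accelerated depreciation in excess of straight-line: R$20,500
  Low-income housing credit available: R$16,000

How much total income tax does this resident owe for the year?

Minimum tax:
  Adjusted income: R$102,500 + R$2,500 + R$18,500 + R$20,500 = R$144,000
  Exemption: R$144,000 ≤ R$159,000, so full R$63,000 applies
  Base: R$144,000 − R$63,000 = R$81,000
  R$81,000 × 13% = R$10,530

Regular income tax:
  R$21,000 × 12% = R$2,520
  R$81,500 × 25% = R$20,375
  → R$22,895
  Less low-income housing credit R$16,000 → R$6,895

R$10,530 > R$6,895, so the minimum tax is the binding amount.

R$10,530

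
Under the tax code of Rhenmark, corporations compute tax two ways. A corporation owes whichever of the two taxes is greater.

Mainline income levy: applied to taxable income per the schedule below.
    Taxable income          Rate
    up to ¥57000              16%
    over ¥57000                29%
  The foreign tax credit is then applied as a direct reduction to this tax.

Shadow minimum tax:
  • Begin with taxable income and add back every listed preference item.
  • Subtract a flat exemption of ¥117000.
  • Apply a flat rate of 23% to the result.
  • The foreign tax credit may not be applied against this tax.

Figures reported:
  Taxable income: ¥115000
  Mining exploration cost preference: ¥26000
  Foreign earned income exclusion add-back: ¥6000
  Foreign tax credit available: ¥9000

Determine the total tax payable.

Shadow minimum tax:
  Adjusted income: ¥115000 + ¥26000 + ¥6000 = ¥147000
  Less exemption ¥117000 → base ¥30000
  ¥30000 × 23% = ¥6900

Mainline income levy:
  ¥57000 × 16% = ¥9120
  ¥58000 × 29% = ¥16820
  → ¥25940
  Less foreign tax credit ¥9000 → ¥16940

¥16940 > ¥6900, so the mainline income levy governs.

¥16940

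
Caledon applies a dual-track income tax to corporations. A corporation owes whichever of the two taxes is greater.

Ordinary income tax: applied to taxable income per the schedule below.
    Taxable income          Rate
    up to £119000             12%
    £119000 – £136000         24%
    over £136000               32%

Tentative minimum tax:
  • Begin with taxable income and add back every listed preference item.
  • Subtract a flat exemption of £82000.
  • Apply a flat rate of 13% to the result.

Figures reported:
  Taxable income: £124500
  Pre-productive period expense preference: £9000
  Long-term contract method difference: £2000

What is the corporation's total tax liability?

£15600

Ordinary income tax:
  £119000 × 12% = £14280
  £5500 × 24% = £1320
  → £15600

Tentative minimum tax:
  Adjusted income: £124500 + £9000 + £2000 = £135500
  Less exemption £82000 → base £53500
  £53500 × 13% = £6955

£15600 > £6955, so the ordinary income tax governs.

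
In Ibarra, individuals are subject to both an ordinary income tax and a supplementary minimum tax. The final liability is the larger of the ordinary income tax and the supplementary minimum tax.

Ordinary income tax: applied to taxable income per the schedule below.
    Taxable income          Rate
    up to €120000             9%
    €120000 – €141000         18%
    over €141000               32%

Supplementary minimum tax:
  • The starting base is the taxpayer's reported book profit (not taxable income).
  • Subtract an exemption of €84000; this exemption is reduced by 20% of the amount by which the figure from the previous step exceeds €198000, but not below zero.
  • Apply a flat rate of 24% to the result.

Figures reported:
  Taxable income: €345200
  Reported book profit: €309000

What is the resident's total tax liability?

€79924

Ordinary income tax:
  €120000 × 9% = €10800
  €21000 × 18% = €3780
  €204200 × 32% = €65344
  → €79924

Supplementary minimum tax:
  Base (reported book profit): €309000
  Exemption: €84000 − 20% × (€309000 − €198000) = €84000 − €22200 = €61800
  Base: €309000 − €61800 = €247200
  €247200 × 24% = €59328

€79924 > €59328, so the ordinary income tax governs.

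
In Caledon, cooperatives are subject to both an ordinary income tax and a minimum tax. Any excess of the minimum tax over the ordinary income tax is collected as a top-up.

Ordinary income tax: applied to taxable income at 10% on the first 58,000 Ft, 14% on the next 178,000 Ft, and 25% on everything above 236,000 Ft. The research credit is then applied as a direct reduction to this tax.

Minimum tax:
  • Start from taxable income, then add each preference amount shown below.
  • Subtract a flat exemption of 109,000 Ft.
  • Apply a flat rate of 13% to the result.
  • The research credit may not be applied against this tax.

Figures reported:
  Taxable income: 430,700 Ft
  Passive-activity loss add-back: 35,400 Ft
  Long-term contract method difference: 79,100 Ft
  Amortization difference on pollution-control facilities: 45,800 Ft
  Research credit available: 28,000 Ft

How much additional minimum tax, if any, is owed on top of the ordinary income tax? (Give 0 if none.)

11,265 Ft

Ordinary income tax:
  58,000 Ft × 10% = 5,800 Ft
  178,000 Ft × 14% = 24,920 Ft
  194,700 Ft × 25% = 48,675 Ft
  → 79,395 Ft
  Less research credit 28,000 Ft → 51,395 Ft

Minimum tax:
  Adjusted income: 430,700 Ft + 35,400 Ft + 79,100 Ft + 45,800 Ft = 591,000 Ft
  Less exemption 109,000 Ft → base 482,000 Ft
  482,000 Ft × 13% = 62,660 Ft

Excess of minimum tax over ordinary income tax: 62,660 Ft − 51,395 Ft = 11,265 Ft.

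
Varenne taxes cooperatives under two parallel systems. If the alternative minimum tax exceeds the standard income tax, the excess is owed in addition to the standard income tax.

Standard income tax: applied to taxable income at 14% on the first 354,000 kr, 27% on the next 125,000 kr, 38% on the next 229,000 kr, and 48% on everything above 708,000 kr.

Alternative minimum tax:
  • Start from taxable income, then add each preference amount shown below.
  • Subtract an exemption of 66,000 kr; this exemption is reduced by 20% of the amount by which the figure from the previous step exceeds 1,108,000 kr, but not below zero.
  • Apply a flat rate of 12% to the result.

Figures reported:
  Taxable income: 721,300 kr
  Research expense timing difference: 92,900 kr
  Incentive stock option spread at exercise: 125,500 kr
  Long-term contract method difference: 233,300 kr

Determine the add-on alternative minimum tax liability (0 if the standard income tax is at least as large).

0 kr

Standard income tax:
  354,000 kr × 14% = 49,560 kr
  125,000 kr × 27% = 33,750 kr
  229,000 kr × 38% = 87,020 kr
  13,300 kr × 48% = 6,384 kr
  → 176,714 kr

Alternative minimum tax:
  Adjusted income: 721,300 kr + 92,900 kr + 125,500 kr + 233,300 kr = 1,173,000 kr
  Exemption: 66,000 kr − 20% × (1,173,000 kr − 1,108,000 kr) = 66,000 kr − 13,000 kr = 53,000 kr
  Base: 1,173,000 kr − 53,000 kr = 1,120,000 kr
  1,120,000 kr × 12% = 134,400 kr

134,400 kr ≤ 176,714 kr, so no add-on is due.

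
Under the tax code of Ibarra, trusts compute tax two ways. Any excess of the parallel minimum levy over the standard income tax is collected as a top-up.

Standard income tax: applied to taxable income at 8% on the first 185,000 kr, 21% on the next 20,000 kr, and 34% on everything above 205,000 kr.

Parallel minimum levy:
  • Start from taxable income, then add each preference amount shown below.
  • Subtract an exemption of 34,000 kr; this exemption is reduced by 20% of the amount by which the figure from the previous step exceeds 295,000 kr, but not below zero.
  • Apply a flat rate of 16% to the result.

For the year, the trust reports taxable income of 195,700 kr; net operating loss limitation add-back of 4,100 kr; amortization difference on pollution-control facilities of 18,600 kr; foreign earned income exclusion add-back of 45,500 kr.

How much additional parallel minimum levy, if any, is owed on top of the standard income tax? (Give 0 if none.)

Standard income tax:
  185,000 kr × 8% = 14,800 kr
  10,700 kr × 21% = 2,247 kr
  → 17,047 kr

Parallel minimum levy:
  Adjusted income: 195,700 kr + 4,100 kr + 18,600 kr + 45,500 kr = 263,900 kr
  Exemption: 263,900 kr ≤ 295,000 kr, so full 34,000 kr applies
  Base: 263,900 kr − 34,000 kr = 229,900 kr
  229,900 kr × 16% = 36,784 kr

Excess of parallel minimum levy over standard income tax: 36,784 kr − 17,047 kr = 19,737 kr.

19,737 kr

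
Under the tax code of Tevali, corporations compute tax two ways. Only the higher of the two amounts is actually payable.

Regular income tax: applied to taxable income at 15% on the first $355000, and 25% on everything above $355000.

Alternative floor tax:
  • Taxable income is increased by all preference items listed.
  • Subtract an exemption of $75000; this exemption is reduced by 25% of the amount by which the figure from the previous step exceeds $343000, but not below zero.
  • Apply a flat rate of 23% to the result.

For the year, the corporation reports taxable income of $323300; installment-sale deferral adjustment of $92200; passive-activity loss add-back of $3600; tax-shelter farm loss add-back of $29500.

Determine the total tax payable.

Alternative floor tax:
  Adjusted income: $323300 + $92200 + $3600 + $29500 = $448600
  Exemption: $75000 − 25% × ($448600 − $343000) = $75000 − $26400 = $48600
  Base: $448600 − $48600 = $400000
  $400000 × 23% = $92000

Regular income tax:
  $323300 × 15% = $48495

$92000 > $48495, so the alternative floor tax is the binding amount.

$92000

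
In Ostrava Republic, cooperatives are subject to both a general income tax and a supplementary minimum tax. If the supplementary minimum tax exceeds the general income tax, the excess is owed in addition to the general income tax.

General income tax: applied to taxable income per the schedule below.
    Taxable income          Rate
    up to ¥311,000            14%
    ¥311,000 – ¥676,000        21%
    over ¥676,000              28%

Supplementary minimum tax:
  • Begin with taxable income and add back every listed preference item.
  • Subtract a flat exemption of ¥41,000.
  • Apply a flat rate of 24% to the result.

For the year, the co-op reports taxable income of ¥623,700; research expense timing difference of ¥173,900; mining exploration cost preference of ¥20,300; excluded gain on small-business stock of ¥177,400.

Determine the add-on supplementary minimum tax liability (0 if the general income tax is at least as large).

¥119,825

General income tax:
  ¥311,000 × 14% = ¥43,540
  ¥312,700 × 21% = ¥65,667
  → ¥109,207

Supplementary minimum tax:
  Adjusted income: ¥623,700 + ¥173,900 + ¥20,300 + ¥177,400 = ¥995,300
  Less exemption ¥41,000 → base ¥954,300
  ¥954,300 × 24% = ¥229,032

Excess of supplementary minimum tax over general income tax: ¥229,032 − ¥109,207 = ¥119,825.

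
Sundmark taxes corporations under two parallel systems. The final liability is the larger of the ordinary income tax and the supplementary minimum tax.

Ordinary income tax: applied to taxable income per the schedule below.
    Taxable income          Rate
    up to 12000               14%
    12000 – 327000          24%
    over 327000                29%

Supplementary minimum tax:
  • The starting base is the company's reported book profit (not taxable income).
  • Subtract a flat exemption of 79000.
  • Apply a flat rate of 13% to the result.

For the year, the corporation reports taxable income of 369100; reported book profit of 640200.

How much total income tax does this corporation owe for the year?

Supplementary minimum tax:
  Base (reported book profit): 640200
  Less exemption 79000 → base 561200
  561200 × 13% = 72956

Ordinary income tax:
  12000 × 14% = 1680
  315000 × 24% = 75600
  42100 × 29% = 12209
  → 89489

89489 > 72956, so the ordinary income tax governs.

89489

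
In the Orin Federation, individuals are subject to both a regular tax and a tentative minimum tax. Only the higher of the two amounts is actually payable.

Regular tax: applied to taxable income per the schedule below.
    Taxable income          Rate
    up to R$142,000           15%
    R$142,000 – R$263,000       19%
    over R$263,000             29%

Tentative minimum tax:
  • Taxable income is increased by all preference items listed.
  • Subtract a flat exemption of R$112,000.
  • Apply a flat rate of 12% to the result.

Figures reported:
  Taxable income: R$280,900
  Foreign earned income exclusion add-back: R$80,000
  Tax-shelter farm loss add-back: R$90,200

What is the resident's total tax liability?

Regular tax:
  R$142,000 × 15% = R$21,300
  R$121,000 × 19% = R$22,990
  R$17,900 × 29% = R$5,191
  → R$49,481

Tentative minimum tax:
  Adjusted income: R$280,900 + R$80,000 + R$90,200 = R$451,100
  Less exemption R$112,000 → base R$339,100
  R$339,100 × 12% = R$40,692

R$49,481 > R$40,692, so the regular tax governs.

R$49,481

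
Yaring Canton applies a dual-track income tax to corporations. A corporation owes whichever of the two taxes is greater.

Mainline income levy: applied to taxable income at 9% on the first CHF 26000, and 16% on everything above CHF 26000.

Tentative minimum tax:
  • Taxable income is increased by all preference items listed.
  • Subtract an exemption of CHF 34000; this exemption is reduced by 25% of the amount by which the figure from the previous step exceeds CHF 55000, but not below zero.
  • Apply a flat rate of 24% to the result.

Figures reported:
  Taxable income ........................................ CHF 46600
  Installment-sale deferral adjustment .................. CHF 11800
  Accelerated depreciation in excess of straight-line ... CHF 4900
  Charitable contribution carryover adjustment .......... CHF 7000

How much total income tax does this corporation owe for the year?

CHF 9630

Tentative minimum tax:
  Adjusted income: CHF 46600 + CHF 11800 + CHF 4900 + CHF 7000 = CHF 70300
  Exemption: CHF 34000 − 25% × (CHF 70300 − CHF 55000) = CHF 34000 − CHF 3825 = CHF 30175
  Base: CHF 70300 − CHF 30175 = CHF 40125
  CHF 40125 × 24% = CHF 9630

Mainline income levy:
  CHF 26000 × 9% = CHF 2340
  CHF 20600 × 16% = CHF 3296
  → CHF 5636

CHF 9630 > CHF 5636, so the tentative minimum tax is the binding amount.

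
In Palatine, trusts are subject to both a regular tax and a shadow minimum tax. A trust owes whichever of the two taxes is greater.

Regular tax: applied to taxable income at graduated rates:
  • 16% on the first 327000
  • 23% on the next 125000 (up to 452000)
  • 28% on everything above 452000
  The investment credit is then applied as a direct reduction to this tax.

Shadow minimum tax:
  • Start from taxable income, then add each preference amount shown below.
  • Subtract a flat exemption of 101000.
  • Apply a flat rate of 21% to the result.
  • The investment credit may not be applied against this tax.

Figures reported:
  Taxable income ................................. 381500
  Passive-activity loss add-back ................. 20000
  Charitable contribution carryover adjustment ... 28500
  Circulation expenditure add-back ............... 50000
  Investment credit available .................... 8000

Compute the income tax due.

79590

Regular tax:
  327000 × 16% = 52320
  54500 × 23% = 12535
  → 64855
  Less investment credit 8000 → 56855

Shadow minimum tax:
  Adjusted income: 381500 + 20000 + 28500 + 50000 = 480000
  Less exemption 101000 → base 379000
  379000 × 21% = 79590

79590 > 56855, so the shadow minimum tax is the binding amount.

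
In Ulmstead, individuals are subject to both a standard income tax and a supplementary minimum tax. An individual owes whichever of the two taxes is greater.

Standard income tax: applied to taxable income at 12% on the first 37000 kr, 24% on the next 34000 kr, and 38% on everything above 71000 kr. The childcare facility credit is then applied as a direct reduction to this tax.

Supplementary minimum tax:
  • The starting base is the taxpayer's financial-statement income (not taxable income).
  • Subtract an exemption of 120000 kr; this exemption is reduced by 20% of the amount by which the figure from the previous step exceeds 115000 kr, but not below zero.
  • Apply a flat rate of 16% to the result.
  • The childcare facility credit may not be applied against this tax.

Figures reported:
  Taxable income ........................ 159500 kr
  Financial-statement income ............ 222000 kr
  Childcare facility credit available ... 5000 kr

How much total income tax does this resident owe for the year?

Standard income tax:
  37000 kr × 12% = 4440 kr
  34000 kr × 24% = 8160 kr
  88500 kr × 38% = 33630 kr
  → 46230 kr
  Less childcare facility credit 5000 kr → 41230 kr

Supplementary minimum tax:
  Base (financial-statement income): 222000 kr
  Exemption: 120000 kr − 20% × (222000 kr − 115000 kr) = 120000 kr − 21400 kr = 98600 kr
  Base: 222000 kr − 98600 kr = 123400 kr
  123400 kr × 16% = 19744 kr

41230 kr > 19744 kr, so the standard income tax governs.

41230 kr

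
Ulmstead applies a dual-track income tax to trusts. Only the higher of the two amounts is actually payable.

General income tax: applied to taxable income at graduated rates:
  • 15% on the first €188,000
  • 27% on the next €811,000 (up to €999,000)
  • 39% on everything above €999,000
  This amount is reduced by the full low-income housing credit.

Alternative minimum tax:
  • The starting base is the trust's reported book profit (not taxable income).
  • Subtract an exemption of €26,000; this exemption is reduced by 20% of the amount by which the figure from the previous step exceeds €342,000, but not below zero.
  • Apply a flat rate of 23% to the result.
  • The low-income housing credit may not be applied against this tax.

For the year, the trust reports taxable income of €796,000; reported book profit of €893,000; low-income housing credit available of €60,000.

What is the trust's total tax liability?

€205,390

Alternative minimum tax:
  Base (reported book profit): €893,000
  Exemption: 20% × (€893,000 − €342,000) = €110,200 ≥ €26,000, so the exemption is fully phased out
  Base: €893,000 − €0 = €893,000
  €893,000 × 23% = €205,390

General income tax:
  €188,000 × 15% = €28,200
  €608,000 × 27% = €164,160
  → €192,360
  Less low-income housing credit €60,000 → €132,360

€205,390 > €132,360, so the alternative minimum tax is the binding amount.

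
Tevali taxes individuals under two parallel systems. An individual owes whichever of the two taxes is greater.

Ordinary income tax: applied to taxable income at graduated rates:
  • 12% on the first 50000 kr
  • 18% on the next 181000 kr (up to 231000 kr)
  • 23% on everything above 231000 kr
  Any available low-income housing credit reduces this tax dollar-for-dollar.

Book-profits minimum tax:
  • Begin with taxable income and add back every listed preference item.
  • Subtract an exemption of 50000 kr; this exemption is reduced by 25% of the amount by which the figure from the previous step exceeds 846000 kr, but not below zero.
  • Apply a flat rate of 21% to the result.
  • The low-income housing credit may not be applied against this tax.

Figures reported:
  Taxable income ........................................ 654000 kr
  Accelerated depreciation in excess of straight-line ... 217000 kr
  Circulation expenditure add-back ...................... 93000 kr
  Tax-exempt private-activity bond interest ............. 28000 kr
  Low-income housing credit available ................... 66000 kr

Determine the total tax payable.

Ordinary income tax:
  50000 kr × 12% = 6000 kr
  181000 kr × 18% = 32580 kr
  423000 kr × 23% = 97290 kr
  → 135870 kr
  Less low-income housing credit 66000 kr → 69870 kr

Book-profits minimum tax:
  Adjusted income: 654000 kr + 217000 kr + 93000 kr + 28000 kr = 992000 kr
  Exemption: 50000 kr − 25% × (992000 kr − 846000 kr) = 50000 kr − 36500 kr = 13500 kr
  Base: 992000 kr − 13500 kr = 978500 kr
  978500 kr × 21% = 205485 kr

205485 kr > 69870 kr, so the book-profits minimum tax is the binding amount.

205485 kr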